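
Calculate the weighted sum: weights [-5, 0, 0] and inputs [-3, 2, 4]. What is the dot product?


Element-wise products:
-5 * -3 = 15
0 * 2 = 0
0 * 4 = 0
Sum = 15 + 0 + 0
= 15

15


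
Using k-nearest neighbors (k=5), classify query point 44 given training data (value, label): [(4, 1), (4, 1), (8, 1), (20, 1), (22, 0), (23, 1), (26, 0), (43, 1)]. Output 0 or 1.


Distances from query 44:
Point 43 (class 1): distance = 1
Point 26 (class 0): distance = 18
Point 23 (class 1): distance = 21
Point 22 (class 0): distance = 22
Point 20 (class 1): distance = 24
K=5 nearest neighbors: classes = [1, 0, 1, 0, 1]
Votes for class 1: 3 / 5
Majority vote => class 1

1


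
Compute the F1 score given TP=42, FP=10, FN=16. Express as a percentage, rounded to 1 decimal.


Precision = TP / (TP + FP) = 42 / 52 = 0.8077
Recall = TP / (TP + FN) = 42 / 58 = 0.7241
F1 = 2 * P * R / (P + R)
= 2 * 0.8077 * 0.7241 / (0.8077 + 0.7241)
= 1.1698 / 1.5318
= 0.7636
As percentage: 76.4%

76.4


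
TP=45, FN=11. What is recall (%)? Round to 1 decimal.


Recall = TP / (TP + FN) * 100
= 45 / (45 + 11)
= 45 / 56
= 0.8036
= 80.4%

80.4


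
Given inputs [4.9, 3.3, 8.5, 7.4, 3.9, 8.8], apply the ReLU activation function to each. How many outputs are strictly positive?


ReLU(x) = max(0, x) for each element:
ReLU(4.9) = 4.9
ReLU(3.3) = 3.3
ReLU(8.5) = 8.5
ReLU(7.4) = 7.4
ReLU(3.9) = 3.9
ReLU(8.8) = 8.8
Active neurons (>0): 6

6


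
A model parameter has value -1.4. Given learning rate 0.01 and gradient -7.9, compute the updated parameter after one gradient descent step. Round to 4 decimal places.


w_new = w_old - lr * gradient
= -1.4 - 0.01 * -7.9
= -1.4 - (-0.079)
= -1.3210

-1.3210


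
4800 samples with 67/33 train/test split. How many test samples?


Train samples = 4800 * 67% = 3216
Test samples = 4800 - 3216
= 1584

1584


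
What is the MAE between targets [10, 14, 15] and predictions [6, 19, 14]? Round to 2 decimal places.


Absolute errors: [4, 5, 1]
Sum of absolute errors = 10
MAE = 10 / 3 = 3.33

3.33


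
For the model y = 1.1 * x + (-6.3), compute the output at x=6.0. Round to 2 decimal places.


y = 1.1 * 6.0 + (-6.3)
= 6.6 + (-6.3)
= 0.30

0.30


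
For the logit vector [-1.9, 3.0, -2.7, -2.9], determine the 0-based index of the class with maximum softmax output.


Softmax is a monotonic transformation, so it preserves the argmax.
We need to find the index of the maximum logit.
Index 0: -1.9
Index 1: 3.0
Index 2: -2.7
Index 3: -2.9
Maximum logit = 3.0 at index 1

1


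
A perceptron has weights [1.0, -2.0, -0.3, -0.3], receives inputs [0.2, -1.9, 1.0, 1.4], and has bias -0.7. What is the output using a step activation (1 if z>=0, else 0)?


z = w . x + b
= 1.0*0.2 + -2.0*-1.9 + -0.3*1.0 + -0.3*1.4 + -0.7
= 0.2 + 3.8 + -0.3 + -0.42 + -0.7
= 3.28 + -0.7
= 2.58
Since z = 2.58 >= 0, output = 1

1


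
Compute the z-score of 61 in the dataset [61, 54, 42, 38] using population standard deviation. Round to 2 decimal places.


Mean = (61 + 54 + 42 + 38) / 4 = 48.75
Variance = sum((x_i - mean)^2) / n = 84.6875
Std = sqrt(84.6875) = 9.2026
Z = (x - mean) / std
= (61 - 48.75) / 9.2026
= 12.25 / 9.2026
= 1.33

1.33


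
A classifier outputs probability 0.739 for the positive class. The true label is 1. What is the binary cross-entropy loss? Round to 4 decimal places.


For y=1: Loss = -log(p)
= -log(0.739)
= -(-0.3025)
= 0.3025

0.3025


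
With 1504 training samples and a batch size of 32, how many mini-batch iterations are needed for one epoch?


Iterations per epoch = dataset_size / batch_size
= 1504 / 32
= 47

47


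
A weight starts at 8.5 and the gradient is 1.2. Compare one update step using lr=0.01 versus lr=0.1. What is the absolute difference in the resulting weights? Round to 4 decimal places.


With lr=0.01: w_new = 8.5 - 0.01 * 1.2 = 8.488
With lr=0.1: w_new = 8.5 - 0.1 * 1.2 = 8.38
Absolute difference = |8.488 - 8.38|
= 0.1080

0.1080


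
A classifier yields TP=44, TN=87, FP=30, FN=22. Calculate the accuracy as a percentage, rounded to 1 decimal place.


Accuracy = (TP + TN) / (TP + TN + FP + FN) * 100
= (44 + 87) / (44 + 87 + 30 + 22)
= 131 / 183
= 0.7158
= 71.6%

71.6


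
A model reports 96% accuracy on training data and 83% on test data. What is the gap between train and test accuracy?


Gap = train_accuracy - test_accuracy
= 96 - 83
= 13%
This gap suggests the model is overfitting.

13


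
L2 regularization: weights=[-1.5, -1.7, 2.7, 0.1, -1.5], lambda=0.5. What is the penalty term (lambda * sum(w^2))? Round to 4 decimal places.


Squaring each weight:
(-1.5)^2 = 2.25
(-1.7)^2 = 2.89
2.7^2 = 7.29
0.1^2 = 0.01
(-1.5)^2 = 2.25
Sum of squares = 14.69
Penalty = 0.5 * 14.69 = 7.3450

7.3450


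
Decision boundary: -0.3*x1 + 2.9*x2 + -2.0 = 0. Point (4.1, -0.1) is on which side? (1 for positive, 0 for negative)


Compute -0.3 * 4.1 + 2.9 * -0.1 + -2.0
= -1.23 + -0.29 + -2.0
= -3.52
Since -3.52 < 0, the point is on the negative side.

0


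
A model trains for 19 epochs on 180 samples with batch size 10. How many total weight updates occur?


Iterations per epoch = 180 / 10 = 18
Total updates = iterations_per_epoch * epochs
= 18 * 19
= 342

342


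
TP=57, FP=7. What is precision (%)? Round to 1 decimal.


Precision = TP / (TP + FP) * 100
= 57 / (57 + 7)
= 57 / 64
= 0.8906
= 89.1%

89.1


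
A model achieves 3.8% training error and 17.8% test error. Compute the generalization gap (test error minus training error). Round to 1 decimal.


Generalization gap = test_error - train_error
= 17.8 - 3.8
= 14.0%
A large gap suggests overfitting.

14.0


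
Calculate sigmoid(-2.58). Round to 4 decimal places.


sigmoid(z) = 1 / (1 + exp(-z))
exp(-(-2.58)) = exp(2.58) = 13.1971
1 + 13.1971 = 14.1971
1 / 14.1971 = 0.0704

0.0704


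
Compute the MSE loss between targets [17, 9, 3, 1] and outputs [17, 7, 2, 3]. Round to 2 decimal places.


Differences: [0, 2, 1, -2]
Squared errors: [0, 4, 1, 4]
Sum of squared errors = 9
MSE = 9 / 4 = 2.25

2.25


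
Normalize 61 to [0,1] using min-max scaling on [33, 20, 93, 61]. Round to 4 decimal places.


Min = 20, Max = 93
Range = 93 - 20 = 73
Scaled = (x - min) / (max - min)
= (61 - 20) / 73
= 41 / 73
= 0.5616

0.5616


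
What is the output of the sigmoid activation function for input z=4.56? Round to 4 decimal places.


sigmoid(z) = 1 / (1 + exp(-z))
exp(-(4.56)) = exp(-4.56) = 0.0105
1 + 0.0105 = 1.0105
1 / 1.0105 = 0.9896

0.9896


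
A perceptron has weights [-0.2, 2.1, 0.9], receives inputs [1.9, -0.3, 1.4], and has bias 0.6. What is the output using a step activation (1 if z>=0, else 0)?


z = w . x + b
= -0.2*1.9 + 2.1*-0.3 + 0.9*1.4 + 0.6
= -0.38 + -0.63 + 1.26 + 0.6
= 0.25 + 0.6
= 0.85
Since z = 0.85 >= 0, output = 1

1


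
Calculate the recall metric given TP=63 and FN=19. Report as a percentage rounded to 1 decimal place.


Recall = TP / (TP + FN) * 100
= 63 / (63 + 19)
= 63 / 82
= 0.7683
= 76.8%

76.8


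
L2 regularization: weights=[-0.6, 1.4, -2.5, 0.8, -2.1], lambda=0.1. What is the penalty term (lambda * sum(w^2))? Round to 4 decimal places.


Squaring each weight:
(-0.6)^2 = 0.36
1.4^2 = 1.96
(-2.5)^2 = 6.25
0.8^2 = 0.64
(-2.1)^2 = 4.41
Sum of squares = 13.62
Penalty = 0.1 * 13.62 = 1.3620

1.3620


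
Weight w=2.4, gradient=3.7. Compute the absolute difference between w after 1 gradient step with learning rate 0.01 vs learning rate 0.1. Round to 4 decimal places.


With lr=0.01: w_new = 2.4 - 0.01 * 3.7 = 2.363
With lr=0.1: w_new = 2.4 - 0.1 * 3.7 = 2.03
Absolute difference = |2.363 - 2.03|
= 0.3330

0.3330


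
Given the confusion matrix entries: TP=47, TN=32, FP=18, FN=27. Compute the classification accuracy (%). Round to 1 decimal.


Accuracy = (TP + TN) / (TP + TN + FP + FN) * 100
= (47 + 32) / (47 + 32 + 18 + 27)
= 79 / 124
= 0.6371
= 63.7%

63.7


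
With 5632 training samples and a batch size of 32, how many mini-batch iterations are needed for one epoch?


Iterations per epoch = dataset_size / batch_size
= 5632 / 32
= 176

176


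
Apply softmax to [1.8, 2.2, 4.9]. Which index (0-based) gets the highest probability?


Softmax is a monotonic transformation, so it preserves the argmax.
We need to find the index of the maximum logit.
Index 0: 1.8
Index 1: 2.2
Index 2: 4.9
Maximum logit = 4.9 at index 2

2


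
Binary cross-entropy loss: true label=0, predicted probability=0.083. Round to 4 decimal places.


For y=0: Loss = -log(1-p)
= -log(1 - 0.083)
= -log(0.917)
= -(-0.0866)
= 0.0866

0.0866


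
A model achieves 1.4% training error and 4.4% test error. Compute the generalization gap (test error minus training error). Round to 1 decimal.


Generalization gap = test_error - train_error
= 4.4 - 1.4
= 3.0%
A moderate gap.

3.0


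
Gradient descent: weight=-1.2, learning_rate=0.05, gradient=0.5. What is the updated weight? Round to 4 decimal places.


w_new = w_old - lr * gradient
= -1.2 - 0.05 * 0.5
= -1.2 - (0.025)
= -1.2250

-1.2250


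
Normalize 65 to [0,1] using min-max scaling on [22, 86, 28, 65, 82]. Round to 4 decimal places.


Min = 22, Max = 86
Range = 86 - 22 = 64
Scaled = (x - min) / (max - min)
= (65 - 22) / 64
= 43 / 64
= 0.6719

0.6719


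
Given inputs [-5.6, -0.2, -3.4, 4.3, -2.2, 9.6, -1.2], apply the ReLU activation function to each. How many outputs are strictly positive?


ReLU(x) = max(0, x) for each element:
ReLU(-5.6) = 0
ReLU(-0.2) = 0
ReLU(-3.4) = 0
ReLU(4.3) = 4.3
ReLU(-2.2) = 0
ReLU(9.6) = 9.6
ReLU(-1.2) = 0
Active neurons (>0): 2

2


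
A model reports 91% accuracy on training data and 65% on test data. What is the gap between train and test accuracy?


Gap = train_accuracy - test_accuracy
= 91 - 65
= 26%
This large gap strongly indicates overfitting.

26


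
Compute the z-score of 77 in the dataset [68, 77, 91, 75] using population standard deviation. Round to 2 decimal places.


Mean = (68 + 77 + 91 + 75) / 4 = 77.75
Variance = sum((x_i - mean)^2) / n = 69.6875
Std = sqrt(69.6875) = 8.3479
Z = (x - mean) / std
= (77 - 77.75) / 8.3479
= -0.75 / 8.3479
= -0.09

-0.09


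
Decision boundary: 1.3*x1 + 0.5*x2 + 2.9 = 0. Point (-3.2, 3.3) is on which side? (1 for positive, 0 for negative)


Compute 1.3 * -3.2 + 0.5 * 3.3 + 2.9
= -4.16 + 1.65 + 2.9
= 0.39
Since 0.39 >= 0, the point is on the positive side.

1


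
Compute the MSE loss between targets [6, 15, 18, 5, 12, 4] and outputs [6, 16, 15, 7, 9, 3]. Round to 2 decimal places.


Differences: [0, -1, 3, -2, 3, 1]
Squared errors: [0, 1, 9, 4, 9, 1]
Sum of squared errors = 24
MSE = 24 / 6 = 4.00

4.00


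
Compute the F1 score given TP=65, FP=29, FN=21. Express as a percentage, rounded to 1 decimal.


Precision = TP / (TP + FP) = 65 / 94 = 0.6915
Recall = TP / (TP + FN) = 65 / 86 = 0.7558
F1 = 2 * P * R / (P + R)
= 2 * 0.6915 * 0.7558 / (0.6915 + 0.7558)
= 1.0453 / 1.4473
= 0.7222
As percentage: 72.2%

72.2


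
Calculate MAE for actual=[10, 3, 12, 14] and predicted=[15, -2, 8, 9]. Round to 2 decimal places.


Absolute errors: [5, 5, 4, 5]
Sum of absolute errors = 19
MAE = 19 / 4 = 4.75

4.75


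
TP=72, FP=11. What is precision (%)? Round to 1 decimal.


Precision = TP / (TP + FP) * 100
= 72 / (72 + 11)
= 72 / 83
= 0.8675
= 86.7%

86.7


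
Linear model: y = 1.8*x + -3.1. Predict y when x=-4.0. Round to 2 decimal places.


y = 1.8 * -4.0 + (-3.1)
= -7.2 + (-3.1)
= -10.30

-10.30


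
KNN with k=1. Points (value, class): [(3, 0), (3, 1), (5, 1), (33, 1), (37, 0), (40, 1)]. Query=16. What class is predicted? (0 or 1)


Distances from query 16:
Point 5 (class 1): distance = 11
K=1 nearest neighbors: classes = [1]
Votes for class 1: 1 / 1
Majority vote => class 1

1


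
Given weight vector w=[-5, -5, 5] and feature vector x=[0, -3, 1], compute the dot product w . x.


Element-wise products:
-5 * 0 = 0
-5 * -3 = 15
5 * 1 = 5
Sum = 0 + 15 + 5
= 20

20


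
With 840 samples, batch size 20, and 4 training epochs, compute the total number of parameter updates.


Iterations per epoch = 840 / 20 = 42
Total updates = iterations_per_epoch * epochs
= 42 * 4
= 168

168


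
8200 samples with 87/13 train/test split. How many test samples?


Train samples = 8200 * 87% = 7134
Test samples = 8200 - 7134
= 1066

1066


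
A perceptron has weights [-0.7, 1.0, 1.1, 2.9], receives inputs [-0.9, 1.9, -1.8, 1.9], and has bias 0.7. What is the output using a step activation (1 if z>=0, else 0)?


z = w . x + b
= -0.7*-0.9 + 1.0*1.9 + 1.1*-1.8 + 2.9*1.9 + 0.7
= 0.63 + 1.9 + -1.98 + 5.51 + 0.7
= 6.06 + 0.7
= 6.76
Since z = 6.76 >= 0, output = 1

1


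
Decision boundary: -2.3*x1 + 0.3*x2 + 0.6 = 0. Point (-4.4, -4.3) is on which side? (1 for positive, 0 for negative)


Compute -2.3 * -4.4 + 0.3 * -4.3 + 0.6
= 10.12 + -1.29 + 0.6
= 9.43
Since 9.43 >= 0, the point is on the positive side.

1


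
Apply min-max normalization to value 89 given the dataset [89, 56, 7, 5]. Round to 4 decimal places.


Min = 5, Max = 89
Range = 89 - 5 = 84
Scaled = (x - min) / (max - min)
= (89 - 5) / 84
= 84 / 84
= 1.0000

1.0000


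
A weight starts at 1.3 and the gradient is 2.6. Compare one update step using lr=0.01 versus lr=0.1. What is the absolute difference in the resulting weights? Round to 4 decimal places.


With lr=0.01: w_new = 1.3 - 0.01 * 2.6 = 1.274
With lr=0.1: w_new = 1.3 - 0.1 * 2.6 = 1.04
Absolute difference = |1.274 - 1.04|
= 0.2340

0.2340


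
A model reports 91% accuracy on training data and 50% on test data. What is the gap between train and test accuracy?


Gap = train_accuracy - test_accuracy
= 91 - 50
= 41%
This large gap strongly indicates overfitting.

41


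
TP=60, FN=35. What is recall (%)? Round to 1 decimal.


Recall = TP / (TP + FN) * 100
= 60 / (60 + 35)
= 60 / 95
= 0.6316
= 63.2%

63.2


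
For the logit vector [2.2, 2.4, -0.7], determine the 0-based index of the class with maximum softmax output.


Softmax is a monotonic transformation, so it preserves the argmax.
We need to find the index of the maximum logit.
Index 0: 2.2
Index 1: 2.4
Index 2: -0.7
Maximum logit = 2.4 at index 1

1


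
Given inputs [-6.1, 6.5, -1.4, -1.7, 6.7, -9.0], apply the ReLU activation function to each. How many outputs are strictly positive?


ReLU(x) = max(0, x) for each element:
ReLU(-6.1) = 0
ReLU(6.5) = 6.5
ReLU(-1.4) = 0
ReLU(-1.7) = 0
ReLU(6.7) = 6.7
ReLU(-9.0) = 0
Active neurons (>0): 2

2


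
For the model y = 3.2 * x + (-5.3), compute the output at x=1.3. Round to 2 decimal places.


y = 3.2 * 1.3 + (-5.3)
= 4.16 + (-5.3)
= -1.14

-1.14


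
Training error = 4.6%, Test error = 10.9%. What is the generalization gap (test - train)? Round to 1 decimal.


Generalization gap = test_error - train_error
= 10.9 - 4.6
= 6.3%
A moderate gap.

6.3


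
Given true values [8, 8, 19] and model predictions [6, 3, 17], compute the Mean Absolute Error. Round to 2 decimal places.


Absolute errors: [2, 5, 2]
Sum of absolute errors = 9
MAE = 9 / 3 = 3.00

3.00


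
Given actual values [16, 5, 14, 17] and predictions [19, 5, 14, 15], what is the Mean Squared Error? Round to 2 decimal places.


Differences: [-3, 0, 0, 2]
Squared errors: [9, 0, 0, 4]
Sum of squared errors = 13
MSE = 13 / 4 = 3.25

3.25


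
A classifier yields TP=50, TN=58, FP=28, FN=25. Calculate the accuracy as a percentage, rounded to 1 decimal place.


Accuracy = (TP + TN) / (TP + TN + FP + FN) * 100
= (50 + 58) / (50 + 58 + 28 + 25)
= 108 / 161
= 0.6708
= 67.1%

67.1


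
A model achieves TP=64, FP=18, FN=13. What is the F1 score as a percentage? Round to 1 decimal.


Precision = TP / (TP + FP) = 64 / 82 = 0.7805
Recall = TP / (TP + FN) = 64 / 77 = 0.8312
F1 = 2 * P * R / (P + R)
= 2 * 0.7805 * 0.8312 / (0.7805 + 0.8312)
= 1.2974 / 1.6117
= 0.805
As percentage: 80.5%

80.5


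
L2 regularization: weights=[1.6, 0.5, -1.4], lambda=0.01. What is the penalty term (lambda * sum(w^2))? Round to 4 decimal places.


Squaring each weight:
1.6^2 = 2.56
0.5^2 = 0.25
(-1.4)^2 = 1.96
Sum of squares = 4.77
Penalty = 0.01 * 4.77 = 0.0477

0.0477


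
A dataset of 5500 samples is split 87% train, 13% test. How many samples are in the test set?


Train samples = 5500 * 87% = 4785
Test samples = 5500 - 4785
= 715

715


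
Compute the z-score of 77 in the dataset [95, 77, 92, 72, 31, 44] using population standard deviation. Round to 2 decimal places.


Mean = (95 + 77 + 92 + 72 + 31 + 44) / 6 = 68.5
Variance = sum((x_i - mean)^2) / n = 557.5833
Std = sqrt(557.5833) = 23.6132
Z = (x - mean) / std
= (77 - 68.5) / 23.6132
= 8.5 / 23.6132
= 0.36

0.36


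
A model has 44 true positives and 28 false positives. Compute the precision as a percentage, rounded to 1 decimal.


Precision = TP / (TP + FP) * 100
= 44 / (44 + 28)
= 44 / 72
= 0.6111
= 61.1%

61.1


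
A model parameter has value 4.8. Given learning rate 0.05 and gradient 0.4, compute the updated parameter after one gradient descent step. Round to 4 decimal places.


w_new = w_old - lr * gradient
= 4.8 - 0.05 * 0.4
= 4.8 - (0.02)
= 4.7800

4.7800


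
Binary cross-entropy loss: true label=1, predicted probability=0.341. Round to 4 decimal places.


For y=1: Loss = -log(p)
= -log(0.341)
= -(-1.0759)
= 1.0759

1.0759


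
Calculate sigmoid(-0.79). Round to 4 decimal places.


sigmoid(z) = 1 / (1 + exp(-z))
exp(-(-0.79)) = exp(0.79) = 2.2034
1 + 2.2034 = 3.2034
1 / 3.2034 = 0.3122

0.3122


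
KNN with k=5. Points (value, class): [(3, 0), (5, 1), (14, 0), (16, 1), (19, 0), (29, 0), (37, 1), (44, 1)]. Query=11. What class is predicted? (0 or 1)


Distances from query 11:
Point 14 (class 0): distance = 3
Point 16 (class 1): distance = 5
Point 5 (class 1): distance = 6
Point 3 (class 0): distance = 8
Point 19 (class 0): distance = 8
K=5 nearest neighbors: classes = [0, 1, 1, 0, 0]
Votes for class 1: 2 / 5
Majority vote => class 0

0


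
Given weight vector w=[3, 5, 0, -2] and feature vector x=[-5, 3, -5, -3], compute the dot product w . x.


Element-wise products:
3 * -5 = -15
5 * 3 = 15
0 * -5 = 0
-2 * -3 = 6
Sum = -15 + 15 + 0 + 6
= 6

6


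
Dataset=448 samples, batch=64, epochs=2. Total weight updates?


Iterations per epoch = 448 / 64 = 7
Total updates = iterations_per_epoch * epochs
= 7 * 2
= 14

14


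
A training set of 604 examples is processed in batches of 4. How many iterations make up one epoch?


Iterations per epoch = dataset_size / batch_size
= 604 / 4
= 151

151


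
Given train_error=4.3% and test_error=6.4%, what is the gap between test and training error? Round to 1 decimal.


Generalization gap = test_error - train_error
= 6.4 - 4.3
= 2.1%
A moderate gap.

2.1


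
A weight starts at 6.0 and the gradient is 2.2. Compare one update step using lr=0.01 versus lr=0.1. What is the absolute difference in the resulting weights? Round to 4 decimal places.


With lr=0.01: w_new = 6.0 - 0.01 * 2.2 = 5.978
With lr=0.1: w_new = 6.0 - 0.1 * 2.2 = 5.78
Absolute difference = |5.978 - 5.78|
= 0.1980

0.1980


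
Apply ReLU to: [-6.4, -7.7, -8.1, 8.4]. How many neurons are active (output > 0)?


ReLU(x) = max(0, x) for each element:
ReLU(-6.4) = 0
ReLU(-7.7) = 0
ReLU(-8.1) = 0
ReLU(8.4) = 8.4
Active neurons (>0): 1

1


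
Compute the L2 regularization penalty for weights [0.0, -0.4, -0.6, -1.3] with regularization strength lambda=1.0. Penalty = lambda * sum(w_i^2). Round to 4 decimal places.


Squaring each weight:
0.0^2 = 0.0
(-0.4)^2 = 0.16
(-0.6)^2 = 0.36
(-1.3)^2 = 1.69
Sum of squares = 2.21
Penalty = 1.0 * 2.21 = 2.2100

2.2100


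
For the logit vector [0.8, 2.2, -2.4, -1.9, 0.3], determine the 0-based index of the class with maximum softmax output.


Softmax is a monotonic transformation, so it preserves the argmax.
We need to find the index of the maximum logit.
Index 0: 0.8
Index 1: 2.2
Index 2: -2.4
Index 3: -1.9
Index 4: 0.3
Maximum logit = 2.2 at index 1

1


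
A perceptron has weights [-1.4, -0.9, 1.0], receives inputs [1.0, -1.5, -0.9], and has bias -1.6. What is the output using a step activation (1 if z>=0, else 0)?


z = w . x + b
= -1.4*1.0 + -0.9*-1.5 + 1.0*-0.9 + -1.6
= -1.4 + 1.35 + -0.9 + -1.6
= -0.95 + -1.6
= -2.55
Since z = -2.55 < 0, output = 0

0


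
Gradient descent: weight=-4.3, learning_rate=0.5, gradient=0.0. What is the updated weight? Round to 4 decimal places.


w_new = w_old - lr * gradient
= -4.3 - 0.5 * 0.0
= -4.3 - (0.0)
= -4.3000

-4.3000


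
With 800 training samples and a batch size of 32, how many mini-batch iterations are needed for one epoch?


Iterations per epoch = dataset_size / batch_size
= 800 / 32
= 25

25


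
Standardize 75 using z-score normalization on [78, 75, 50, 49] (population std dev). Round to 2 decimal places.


Mean = (78 + 75 + 50 + 49) / 4 = 63.0
Variance = sum((x_i - mean)^2) / n = 183.5
Std = sqrt(183.5) = 13.5462
Z = (x - mean) / std
= (75 - 63.0) / 13.5462
= 12.0 / 13.5462
= 0.89

0.89


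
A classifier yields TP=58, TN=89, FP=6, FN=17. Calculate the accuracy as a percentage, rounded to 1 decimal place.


Accuracy = (TP + TN) / (TP + TN + FP + FN) * 100
= (58 + 89) / (58 + 89 + 6 + 17)
= 147 / 170
= 0.8647
= 86.5%

86.5


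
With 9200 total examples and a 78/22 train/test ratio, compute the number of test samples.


Train samples = 9200 * 78% = 7176
Test samples = 9200 - 7176
= 2024

2024


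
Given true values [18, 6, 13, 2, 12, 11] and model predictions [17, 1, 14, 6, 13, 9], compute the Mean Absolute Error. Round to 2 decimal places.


Absolute errors: [1, 5, 1, 4, 1, 2]
Sum of absolute errors = 14
MAE = 14 / 6 = 2.33

2.33


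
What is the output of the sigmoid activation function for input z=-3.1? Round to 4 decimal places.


sigmoid(z) = 1 / (1 + exp(-z))
exp(-(-3.1)) = exp(3.1) = 22.198
1 + 22.198 = 23.198
1 / 23.198 = 0.0431

0.0431


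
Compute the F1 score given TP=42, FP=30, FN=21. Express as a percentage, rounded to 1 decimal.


Precision = TP / (TP + FP) = 42 / 72 = 0.5833
Recall = TP / (TP + FN) = 42 / 63 = 0.6667
F1 = 2 * P * R / (P + R)
= 2 * 0.5833 * 0.6667 / (0.5833 + 0.6667)
= 0.7778 / 1.25
= 0.6222
As percentage: 62.2%

62.2


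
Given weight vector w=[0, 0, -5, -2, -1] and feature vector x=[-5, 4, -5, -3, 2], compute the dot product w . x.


Element-wise products:
0 * -5 = 0
0 * 4 = 0
-5 * -5 = 25
-2 * -3 = 6
-1 * 2 = -2
Sum = 0 + 0 + 25 + 6 + -2
= 29

29


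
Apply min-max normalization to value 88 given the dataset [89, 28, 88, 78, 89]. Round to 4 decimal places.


Min = 28, Max = 89
Range = 89 - 28 = 61
Scaled = (x - min) / (max - min)
= (88 - 28) / 61
= 60 / 61
= 0.9836

0.9836


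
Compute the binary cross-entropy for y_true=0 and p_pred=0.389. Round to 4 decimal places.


For y=0: Loss = -log(1-p)
= -log(1 - 0.389)
= -log(0.611)
= -(-0.4927)
= 0.4927

0.4927


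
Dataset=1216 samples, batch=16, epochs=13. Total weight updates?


Iterations per epoch = 1216 / 16 = 76
Total updates = iterations_per_epoch * epochs
= 76 * 13
= 988

988


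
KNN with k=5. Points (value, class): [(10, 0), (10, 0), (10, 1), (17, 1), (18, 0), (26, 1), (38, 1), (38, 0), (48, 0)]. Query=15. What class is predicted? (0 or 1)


Distances from query 15:
Point 17 (class 1): distance = 2
Point 18 (class 0): distance = 3
Point 10 (class 0): distance = 5
Point 10 (class 0): distance = 5
Point 10 (class 1): distance = 5
K=5 nearest neighbors: classes = [1, 0, 0, 0, 1]
Votes for class 1: 2 / 5
Majority vote => class 0

0


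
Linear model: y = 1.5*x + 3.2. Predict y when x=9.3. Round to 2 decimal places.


y = 1.5 * 9.3 + (3.2)
= 13.95 + (3.2)
= 17.15

17.15


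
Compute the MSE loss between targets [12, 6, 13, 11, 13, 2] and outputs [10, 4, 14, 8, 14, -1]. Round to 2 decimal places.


Differences: [2, 2, -1, 3, -1, 3]
Squared errors: [4, 4, 1, 9, 1, 9]
Sum of squared errors = 28
MSE = 28 / 6 = 4.67

4.67


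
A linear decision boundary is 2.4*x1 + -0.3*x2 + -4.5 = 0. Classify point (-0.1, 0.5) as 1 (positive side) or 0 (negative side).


Compute 2.4 * -0.1 + -0.3 * 0.5 + -4.5
= -0.24 + -0.15 + -4.5
= -4.89
Since -4.89 < 0, the point is on the negative side.

0


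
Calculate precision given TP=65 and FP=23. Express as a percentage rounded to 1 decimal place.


Precision = TP / (TP + FP) * 100
= 65 / (65 + 23)
= 65 / 88
= 0.7386
= 73.9%

73.9


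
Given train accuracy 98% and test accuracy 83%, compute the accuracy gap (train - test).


Gap = train_accuracy - test_accuracy
= 98 - 83
= 15%
This gap suggests the model is overfitting.

15


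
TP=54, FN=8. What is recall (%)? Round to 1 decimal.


Recall = TP / (TP + FN) * 100
= 54 / (54 + 8)
= 54 / 62
= 0.871
= 87.1%

87.1


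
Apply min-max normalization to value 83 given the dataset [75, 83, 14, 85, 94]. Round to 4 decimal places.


Min = 14, Max = 94
Range = 94 - 14 = 80
Scaled = (x - min) / (max - min)
= (83 - 14) / 80
= 69 / 80
= 0.8625

0.8625


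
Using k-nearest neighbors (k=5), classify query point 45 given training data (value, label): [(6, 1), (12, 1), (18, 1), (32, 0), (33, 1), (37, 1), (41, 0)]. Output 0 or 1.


Distances from query 45:
Point 41 (class 0): distance = 4
Point 37 (class 1): distance = 8
Point 33 (class 1): distance = 12
Point 32 (class 0): distance = 13
Point 18 (class 1): distance = 27
K=5 nearest neighbors: classes = [0, 1, 1, 0, 1]
Votes for class 1: 3 / 5
Majority vote => class 1

1


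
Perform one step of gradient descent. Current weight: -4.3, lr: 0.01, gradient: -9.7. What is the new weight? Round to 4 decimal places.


w_new = w_old - lr * gradient
= -4.3 - 0.01 * -9.7
= -4.3 - (-0.097)
= -4.2030

-4.2030


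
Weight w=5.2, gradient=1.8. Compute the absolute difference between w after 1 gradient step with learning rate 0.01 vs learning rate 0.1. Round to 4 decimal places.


With lr=0.01: w_new = 5.2 - 0.01 * 1.8 = 5.182
With lr=0.1: w_new = 5.2 - 0.1 * 1.8 = 5.02
Absolute difference = |5.182 - 5.02|
= 0.1620

0.1620


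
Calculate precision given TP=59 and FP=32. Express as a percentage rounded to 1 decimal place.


Precision = TP / (TP + FP) * 100
= 59 / (59 + 32)
= 59 / 91
= 0.6484
= 64.8%

64.8


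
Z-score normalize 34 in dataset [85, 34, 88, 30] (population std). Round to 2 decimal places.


Mean = (85 + 34 + 88 + 30) / 4 = 59.25
Variance = sum((x_i - mean)^2) / n = 745.6875
Std = sqrt(745.6875) = 27.3073
Z = (x - mean) / std
= (34 - 59.25) / 27.3073
= -25.25 / 27.3073
= -0.92

-0.92


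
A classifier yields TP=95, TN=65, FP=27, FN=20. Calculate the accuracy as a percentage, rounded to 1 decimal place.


Accuracy = (TP + TN) / (TP + TN + FP + FN) * 100
= (95 + 65) / (95 + 65 + 27 + 20)
= 160 / 207
= 0.7729
= 77.3%

77.3


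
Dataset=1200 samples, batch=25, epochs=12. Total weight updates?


Iterations per epoch = 1200 / 25 = 48
Total updates = iterations_per_epoch * epochs
= 48 * 12
= 576

576


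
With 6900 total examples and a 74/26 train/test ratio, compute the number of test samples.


Train samples = 6900 * 74% = 5106
Test samples = 6900 - 5106
= 1794

1794


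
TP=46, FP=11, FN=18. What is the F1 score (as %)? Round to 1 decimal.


Precision = TP / (TP + FP) = 46 / 57 = 0.807
Recall = TP / (TP + FN) = 46 / 64 = 0.7188
F1 = 2 * P * R / (P + R)
= 2 * 0.807 * 0.7188 / (0.807 + 0.7188)
= 1.1601 / 1.5258
= 0.7603
As percentage: 76.0%

76.0


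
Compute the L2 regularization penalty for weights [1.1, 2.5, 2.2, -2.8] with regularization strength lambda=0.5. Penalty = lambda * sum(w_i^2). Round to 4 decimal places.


Squaring each weight:
1.1^2 = 1.21
2.5^2 = 6.25
2.2^2 = 4.84
(-2.8)^2 = 7.84
Sum of squares = 20.14
Penalty = 0.5 * 20.14 = 10.0700

10.0700


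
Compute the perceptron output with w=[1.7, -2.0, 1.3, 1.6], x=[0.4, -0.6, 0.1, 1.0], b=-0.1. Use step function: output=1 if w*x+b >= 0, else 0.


z = w . x + b
= 1.7*0.4 + -2.0*-0.6 + 1.3*0.1 + 1.6*1.0 + -0.1
= 0.68 + 1.2 + 0.13 + 1.6 + -0.1
= 3.61 + -0.1
= 3.51
Since z = 3.51 >= 0, output = 1

1


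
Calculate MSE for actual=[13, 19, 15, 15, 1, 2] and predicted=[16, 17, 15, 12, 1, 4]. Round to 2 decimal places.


Differences: [-3, 2, 0, 3, 0, -2]
Squared errors: [9, 4, 0, 9, 0, 4]
Sum of squared errors = 26
MSE = 26 / 6 = 4.33

4.33


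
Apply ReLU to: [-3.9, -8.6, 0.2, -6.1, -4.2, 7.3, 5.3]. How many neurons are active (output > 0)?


ReLU(x) = max(0, x) for each element:
ReLU(-3.9) = 0
ReLU(-8.6) = 0
ReLU(0.2) = 0.2
ReLU(-6.1) = 0
ReLU(-4.2) = 0
ReLU(7.3) = 7.3
ReLU(5.3) = 5.3
Active neurons (>0): 3

3


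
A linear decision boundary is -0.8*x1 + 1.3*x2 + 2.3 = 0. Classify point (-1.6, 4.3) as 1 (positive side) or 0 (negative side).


Compute -0.8 * -1.6 + 1.3 * 4.3 + 2.3
= 1.28 + 5.59 + 2.3
= 9.17
Since 9.17 >= 0, the point is on the positive side.

1


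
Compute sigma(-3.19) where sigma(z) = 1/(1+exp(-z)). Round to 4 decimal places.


sigmoid(z) = 1 / (1 + exp(-z))
exp(-(-3.19)) = exp(3.19) = 24.2884
1 + 24.2884 = 25.2884
1 / 25.2884 = 0.0395

0.0395


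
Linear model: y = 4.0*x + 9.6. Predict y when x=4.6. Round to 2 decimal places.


y = 4.0 * 4.6 + (9.6)
= 18.4 + (9.6)
= 28.00

28.00


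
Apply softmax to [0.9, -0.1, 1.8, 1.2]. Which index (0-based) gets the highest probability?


Softmax is a monotonic transformation, so it preserves the argmax.
We need to find the index of the maximum logit.
Index 0: 0.9
Index 1: -0.1
Index 2: 1.8
Index 3: 1.2
Maximum logit = 1.8 at index 2

2


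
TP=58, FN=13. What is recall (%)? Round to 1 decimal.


Recall = TP / (TP + FN) * 100
= 58 / (58 + 13)
= 58 / 71
= 0.8169
= 81.7%

81.7


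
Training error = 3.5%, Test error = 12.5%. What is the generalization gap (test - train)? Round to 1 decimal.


Generalization gap = test_error - train_error
= 12.5 - 3.5
= 9.0%
A moderate gap.

9.0


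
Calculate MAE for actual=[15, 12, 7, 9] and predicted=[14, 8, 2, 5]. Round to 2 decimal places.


Absolute errors: [1, 4, 5, 4]
Sum of absolute errors = 14
MAE = 14 / 4 = 3.50

3.50


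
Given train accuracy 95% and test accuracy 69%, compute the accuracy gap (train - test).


Gap = train_accuracy - test_accuracy
= 95 - 69
= 26%
This large gap strongly indicates overfitting.

26


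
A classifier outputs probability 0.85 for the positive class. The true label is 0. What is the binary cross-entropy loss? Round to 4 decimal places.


For y=0: Loss = -log(1-p)
= -log(1 - 0.85)
= -log(0.15)
= -(-1.8971)
= 1.8971

1.8971


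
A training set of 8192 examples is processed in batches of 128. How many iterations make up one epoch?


Iterations per epoch = dataset_size / batch_size
= 8192 / 128
= 64

64


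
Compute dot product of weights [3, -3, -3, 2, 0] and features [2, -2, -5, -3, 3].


Element-wise products:
3 * 2 = 6
-3 * -2 = 6
-3 * -5 = 15
2 * -3 = -6
0 * 3 = 0
Sum = 6 + 6 + 15 + -6 + 0
= 21

21


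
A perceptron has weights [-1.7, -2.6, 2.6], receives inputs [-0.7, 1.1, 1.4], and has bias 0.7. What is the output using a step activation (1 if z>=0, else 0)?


z = w . x + b
= -1.7*-0.7 + -2.6*1.1 + 2.6*1.4 + 0.7
= 1.19 + -2.86 + 3.64 + 0.7
= 1.97 + 0.7
= 2.67
Since z = 2.67 >= 0, output = 1

1


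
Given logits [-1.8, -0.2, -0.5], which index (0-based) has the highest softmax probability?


Softmax is a monotonic transformation, so it preserves the argmax.
We need to find the index of the maximum logit.
Index 0: -1.8
Index 1: -0.2
Index 2: -0.5
Maximum logit = -0.2 at index 1

1


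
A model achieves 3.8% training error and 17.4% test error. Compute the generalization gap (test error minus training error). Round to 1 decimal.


Generalization gap = test_error - train_error
= 17.4 - 3.8
= 13.6%
A large gap suggests overfitting.

13.6


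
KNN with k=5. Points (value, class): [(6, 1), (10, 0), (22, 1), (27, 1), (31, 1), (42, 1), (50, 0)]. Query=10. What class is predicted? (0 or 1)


Distances from query 10:
Point 10 (class 0): distance = 0
Point 6 (class 1): distance = 4
Point 22 (class 1): distance = 12
Point 27 (class 1): distance = 17
Point 31 (class 1): distance = 21
K=5 nearest neighbors: classes = [0, 1, 1, 1, 1]
Votes for class 1: 4 / 5
Majority vote => class 1

1


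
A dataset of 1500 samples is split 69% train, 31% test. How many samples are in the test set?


Train samples = 1500 * 69% = 1035
Test samples = 1500 - 1035
= 465

465


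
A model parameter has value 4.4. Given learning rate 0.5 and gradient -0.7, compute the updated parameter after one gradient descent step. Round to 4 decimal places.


w_new = w_old - lr * gradient
= 4.4 - 0.5 * -0.7
= 4.4 - (-0.35)
= 4.7500

4.7500


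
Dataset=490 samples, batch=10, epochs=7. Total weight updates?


Iterations per epoch = 490 / 10 = 49
Total updates = iterations_per_epoch * epochs
= 49 * 7
= 343

343


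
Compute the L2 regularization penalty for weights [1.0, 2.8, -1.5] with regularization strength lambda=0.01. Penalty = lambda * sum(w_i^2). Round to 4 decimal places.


Squaring each weight:
1.0^2 = 1.0
2.8^2 = 7.84
(-1.5)^2 = 2.25
Sum of squares = 11.09
Penalty = 0.01 * 11.09 = 0.1109

0.1109


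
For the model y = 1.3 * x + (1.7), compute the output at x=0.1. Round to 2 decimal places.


y = 1.3 * 0.1 + (1.7)
= 0.13 + (1.7)
= 1.83

1.83


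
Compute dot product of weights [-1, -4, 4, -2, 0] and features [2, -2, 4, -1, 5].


Element-wise products:
-1 * 2 = -2
-4 * -2 = 8
4 * 4 = 16
-2 * -1 = 2
0 * 5 = 0
Sum = -2 + 8 + 16 + 2 + 0
= 24

24


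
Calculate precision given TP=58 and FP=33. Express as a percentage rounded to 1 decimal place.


Precision = TP / (TP + FP) * 100
= 58 / (58 + 33)
= 58 / 91
= 0.6374
= 63.7%

63.7


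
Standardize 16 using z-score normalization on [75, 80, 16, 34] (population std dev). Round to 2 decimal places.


Mean = (75 + 80 + 16 + 34) / 4 = 51.25
Variance = sum((x_i - mean)^2) / n = 732.6875
Std = sqrt(732.6875) = 27.0682
Z = (x - mean) / std
= (16 - 51.25) / 27.0682
= -35.25 / 27.0682
= -1.30

-1.30


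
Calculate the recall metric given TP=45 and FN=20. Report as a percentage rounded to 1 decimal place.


Recall = TP / (TP + FN) * 100
= 45 / (45 + 20)
= 45 / 65
= 0.6923
= 69.2%

69.2


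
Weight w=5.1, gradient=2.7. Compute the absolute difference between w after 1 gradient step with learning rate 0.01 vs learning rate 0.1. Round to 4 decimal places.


With lr=0.01: w_new = 5.1 - 0.01 * 2.7 = 5.073
With lr=0.1: w_new = 5.1 - 0.1 * 2.7 = 4.83
Absolute difference = |5.073 - 4.83|
= 0.2430

0.2430


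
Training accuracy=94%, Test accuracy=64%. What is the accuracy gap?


Gap = train_accuracy - test_accuracy
= 94 - 64
= 30%
This large gap strongly indicates overfitting.

30


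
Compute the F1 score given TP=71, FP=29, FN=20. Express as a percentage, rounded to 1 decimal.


Precision = TP / (TP + FP) = 71 / 100 = 0.71
Recall = TP / (TP + FN) = 71 / 91 = 0.7802
F1 = 2 * P * R / (P + R)
= 2 * 0.71 * 0.7802 / (0.71 + 0.7802)
= 1.1079 / 1.4902
= 0.7435
As percentage: 74.3%

74.3


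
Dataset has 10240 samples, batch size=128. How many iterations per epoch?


Iterations per epoch = dataset_size / batch_size
= 10240 / 128
= 80

80


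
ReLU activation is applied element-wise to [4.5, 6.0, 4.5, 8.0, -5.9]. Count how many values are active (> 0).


ReLU(x) = max(0, x) for each element:
ReLU(4.5) = 4.5
ReLU(6.0) = 6.0
ReLU(4.5) = 4.5
ReLU(8.0) = 8.0
ReLU(-5.9) = 0
Active neurons (>0): 4

4


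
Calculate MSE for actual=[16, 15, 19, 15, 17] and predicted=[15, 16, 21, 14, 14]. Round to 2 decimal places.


Differences: [1, -1, -2, 1, 3]
Squared errors: [1, 1, 4, 1, 9]
Sum of squared errors = 16
MSE = 16 / 5 = 3.20

3.20


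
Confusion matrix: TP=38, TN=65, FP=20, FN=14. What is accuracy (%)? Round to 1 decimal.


Accuracy = (TP + TN) / (TP + TN + FP + FN) * 100
= (38 + 65) / (38 + 65 + 20 + 14)
= 103 / 137
= 0.7518
= 75.2%

75.2


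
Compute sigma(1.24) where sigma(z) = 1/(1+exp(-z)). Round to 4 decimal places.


sigmoid(z) = 1 / (1 + exp(-z))
exp(-(1.24)) = exp(-1.24) = 0.2894
1 + 0.2894 = 1.2894
1 / 1.2894 = 0.7756

0.7756


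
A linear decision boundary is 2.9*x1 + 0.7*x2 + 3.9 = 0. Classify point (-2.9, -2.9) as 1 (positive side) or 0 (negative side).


Compute 2.9 * -2.9 + 0.7 * -2.9 + 3.9
= -8.41 + -2.03 + 3.9
= -6.54
Since -6.54 < 0, the point is on the negative side.

0


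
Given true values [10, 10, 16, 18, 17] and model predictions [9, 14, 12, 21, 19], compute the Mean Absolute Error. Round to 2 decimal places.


Absolute errors: [1, 4, 4, 3, 2]
Sum of absolute errors = 14
MAE = 14 / 5 = 2.80

2.80


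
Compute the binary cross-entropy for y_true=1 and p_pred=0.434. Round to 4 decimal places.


For y=1: Loss = -log(p)
= -log(0.434)
= -(-0.8347)
= 0.8347

0.8347


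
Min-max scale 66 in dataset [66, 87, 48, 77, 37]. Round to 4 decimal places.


Min = 37, Max = 87
Range = 87 - 37 = 50
Scaled = (x - min) / (max - min)
= (66 - 37) / 50
= 29 / 50
= 0.5800

0.5800


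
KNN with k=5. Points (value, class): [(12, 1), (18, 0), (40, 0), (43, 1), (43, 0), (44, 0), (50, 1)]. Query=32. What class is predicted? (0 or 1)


Distances from query 32:
Point 40 (class 0): distance = 8
Point 43 (class 0): distance = 11
Point 43 (class 1): distance = 11
Point 44 (class 0): distance = 12
Point 18 (class 0): distance = 14
K=5 nearest neighbors: classes = [0, 0, 1, 0, 0]
Votes for class 1: 1 / 5
Majority vote => class 0

0


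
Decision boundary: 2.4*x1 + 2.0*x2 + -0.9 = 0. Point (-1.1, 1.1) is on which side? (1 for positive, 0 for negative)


Compute 2.4 * -1.1 + 2.0 * 1.1 + -0.9
= -2.64 + 2.2 + -0.9
= -1.34
Since -1.34 < 0, the point is on the negative side.

0


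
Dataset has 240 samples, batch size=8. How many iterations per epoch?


Iterations per epoch = dataset_size / batch_size
= 240 / 8
= 30

30


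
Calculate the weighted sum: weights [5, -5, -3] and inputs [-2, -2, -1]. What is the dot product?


Element-wise products:
5 * -2 = -10
-5 * -2 = 10
-3 * -1 = 3
Sum = -10 + 10 + 3
= 3

3


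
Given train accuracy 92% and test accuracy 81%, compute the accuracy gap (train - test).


Gap = train_accuracy - test_accuracy
= 92 - 81
= 11%
This gap suggests the model is overfitting.

11


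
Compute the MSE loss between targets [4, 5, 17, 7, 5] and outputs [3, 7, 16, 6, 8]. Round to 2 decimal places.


Differences: [1, -2, 1, 1, -3]
Squared errors: [1, 4, 1, 1, 9]
Sum of squared errors = 16
MSE = 16 / 5 = 3.20

3.20


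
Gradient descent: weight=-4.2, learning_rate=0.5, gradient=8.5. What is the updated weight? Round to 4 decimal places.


w_new = w_old - lr * gradient
= -4.2 - 0.5 * 8.5
= -4.2 - (4.25)
= -8.4500

-8.4500


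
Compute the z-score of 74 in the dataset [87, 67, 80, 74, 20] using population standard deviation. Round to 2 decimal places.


Mean = (87 + 67 + 80 + 74 + 20) / 5 = 65.6
Variance = sum((x_i - mean)^2) / n = 563.44
Std = sqrt(563.44) = 23.7369
Z = (x - mean) / std
= (74 - 65.6) / 23.7369
= 8.4 / 23.7369
= 0.35

0.35


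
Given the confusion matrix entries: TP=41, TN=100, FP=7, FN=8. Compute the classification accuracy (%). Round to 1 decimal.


Accuracy = (TP + TN) / (TP + TN + FP + FN) * 100
= (41 + 100) / (41 + 100 + 7 + 8)
= 141 / 156
= 0.9038
= 90.4%

90.4


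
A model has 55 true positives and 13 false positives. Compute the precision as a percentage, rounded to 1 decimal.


Precision = TP / (TP + FP) * 100
= 55 / (55 + 13)
= 55 / 68
= 0.8088
= 80.9%

80.9


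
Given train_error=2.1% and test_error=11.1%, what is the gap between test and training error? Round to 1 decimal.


Generalization gap = test_error - train_error
= 11.1 - 2.1
= 9.0%
A moderate gap.

9.0


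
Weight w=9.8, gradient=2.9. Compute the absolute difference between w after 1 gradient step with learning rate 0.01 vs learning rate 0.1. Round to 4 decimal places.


With lr=0.01: w_new = 9.8 - 0.01 * 2.9 = 9.771
With lr=0.1: w_new = 9.8 - 0.1 * 2.9 = 9.51
Absolute difference = |9.771 - 9.51|
= 0.2610

0.2610
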